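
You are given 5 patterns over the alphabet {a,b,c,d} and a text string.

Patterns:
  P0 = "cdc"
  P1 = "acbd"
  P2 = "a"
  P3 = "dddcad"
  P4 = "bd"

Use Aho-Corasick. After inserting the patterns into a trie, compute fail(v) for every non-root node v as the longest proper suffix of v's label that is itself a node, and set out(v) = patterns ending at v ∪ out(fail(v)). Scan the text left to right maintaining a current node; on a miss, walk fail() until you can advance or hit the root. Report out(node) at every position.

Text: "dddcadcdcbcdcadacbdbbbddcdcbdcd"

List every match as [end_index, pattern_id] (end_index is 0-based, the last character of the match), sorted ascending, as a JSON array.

Build:
Trie (insert patterns):
  n0 'ε': a→4 b→14 c→1 d→8
  n1 'c': d→2
  n2 'cd': c→3
  n3 'cdc': ·  ←P0
  n4 'a': c→5  ←P2
  n5 'ac': b→6
  n6 'acb': d→7
  n7 'acbd': ·  ←P1
  n8 'd': d→9
  n9 'dd': d→10
  n10 'ddd': c→11
  n11 'dddc': a→12
  n12 'dddca': d→13
  n13 'dddcad': ·  ←P3
  n14 'b': d→15
  n15 'bd': ·  ←P4

BFS fail/out derivation:
  fail(1) 'c': from fail(0)=0 chase 'c': 0 ⇒ 0;  out=∅∪out(0)=∅
  fail(4) 'a': from fail(0)=0 chase 'a': 0 ⇒ 0;  out={2}∪out(0)={2}
  fail(8) 'd': from fail(0)=0 chase 'd': 0 ⇒ 0;  out=∅∪out(0)=∅
  fail(14) 'b': from fail(0)=0 chase 'b': 0 ⇒ 0;  out=∅∪out(0)=∅
  fail(2) 'cd': from fail(1)=0 chase 'd': 0 ⇒ 8;  out=∅∪out(8)=∅
  fail(5) 'ac': from fail(4)=0 chase 'c': 0 ⇒ 1;  out=∅∪out(1)=∅
  fail(9) 'dd': from fail(8)=0 chase 'd': 0 ⇒ 8;  out=∅∪out(8)=∅
  fail(15) 'bd': from fail(14)=0 chase 'd': 0 ⇒ 8;  out={4}∪out(8)={4}
  fail(3) 'cdc': from fail(2)=8 chase 'c': 8→0 ⇒ 1;  out={0}∪out(1)={0}
  fail(6) 'acb': from fail(5)=1 chase 'b': 1→0 ⇒ 14;  out=∅∪out(14)=∅
  fail(10) 'ddd': from fail(9)=8 chase 'd': 8 ⇒ 9;  out=∅∪out(9)=∅
  fail(7) 'acbd': from fail(6)=14 chase 'd': 14 ⇒ 15;  out={1}∪out(15)={1,4}
  fail(11) 'dddc': from fail(10)=9 chase 'c': 9→8→0 ⇒ 1;  out=∅∪out(1)=∅
  fail(12) 'dddca': from fail(11)=1 chase 'a': 1→0 ⇒ 4;  out=∅∪out(4)={2}
  fail(13) 'dddcad': from fail(12)=4 chase 'd': 4→0 ⇒ 8;  out={3}∪out(8)={3}

Scan:
i=0 'd': node 0→8
i=1 'd': node 8→9
i=2 'd': node 9→10
i=3 'c': node 10→11
i=4 'a': node 11→12  emit P2@[4:4]
i=5 'd': node 12→13  emit P3@[0:5]
i=6 'c': node 13→1 (via fail)
i=7 'd': node 1→2
i=8 'c': node 2→3  emit P0@[6:8]
i=9 'b': node 3→14 (via fail)
i=10 'c': node 14→1 (via fail)
i=11 'd': node 1→2
i=12 'c': node 2→3  emit P0@[10:12]
i=13 'a': node 3→4 (via fail)  emit P2@[13:13]
i=14 'd': node 4→8 (via fail)
i=15 'a': node 8→4 (via fail)  emit P2@[15:15]
i=16 'c': node 4→5
i=17 'b': node 5→6
i=18 'd': node 6→7  emit P1@[15:18],P4@[17:18]
i=19 'b': node 7→14 (via fail)
i=20 'b': node 14→14 (via fail)
i=21 'b': node 14→14 (via fail)
i=22 'd': node 14→15  emit P4@[21:22]
i=23 'd': node 15→9 (via fail)
i=24 'c': node 9→1 (via fail)
i=25 'd': node 1→2
i=26 'c': node 2→3  emit P0@[24:26]
i=27 'b': node 3→14 (via fail)
i=28 'd': node 14→15  emit P4@[27:28]
i=29 'c': node 15→1 (via fail)
i=30 'd': node 1→2

Result: [[4,2],[5,3],[8,0],[12,0],[13,2],[15,2],[18,1],[18,4],[22,4],[26,0],[28,4]]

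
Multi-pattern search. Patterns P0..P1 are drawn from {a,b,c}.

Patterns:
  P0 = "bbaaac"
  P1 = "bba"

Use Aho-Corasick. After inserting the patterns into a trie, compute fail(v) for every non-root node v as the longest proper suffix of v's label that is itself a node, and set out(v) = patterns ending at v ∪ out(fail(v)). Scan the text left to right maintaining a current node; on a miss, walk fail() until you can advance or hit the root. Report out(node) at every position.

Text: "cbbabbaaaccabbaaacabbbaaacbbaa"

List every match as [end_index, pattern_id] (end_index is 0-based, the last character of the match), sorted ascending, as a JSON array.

Build:
Trie (insert patterns):
  0='ε' goto b→1
  1='b' goto b→2
  2='bb' goto a→3
  3='bba' goto a→4  [P1 ends]
  4='bbaa' goto a→5
  5='bbaaa' goto c→6
  6='bbaaac' goto ·  [P0 ends]

Failure links (BFS by depth):
  fail(1) 'b': from fail(0)=0 chase 'b': 0 ⇒ 0;  out=∅∪out(0)=∅
  fail(2) 'bb': from fail(1)=0 chase 'b': 0 ⇒ 1;  out=∅∪out(1)=∅
  fail(3) 'bba': from fail(2)=1 chase 'a': 1→0 ⇒ 0;  out={1}∪out(0)={1}
  fail(4) 'bbaa': from fail(3)=0 chase 'a': 0 ⇒ 0;  out=∅∪out(0)=∅
  fail(5) 'bbaaa': from fail(4)=0 chase 'a': 0 ⇒ 0;  out=∅∪out(0)=∅
  fail(6) 'bbaaac': from fail(5)=0 chase 'c': 0 ⇒ 0;  out={0}∪out(0)={0}

Scan:
pos 0 'c': at 0
pos 1 'b': at 1
pos 2 'b': at 2
pos 3 'a': at 3  → match P1@[1:3]
pos 4 'b': at 1 ·f
pos 5 'b': at 2
pos 6 'a': at 3  → match P1@[4:6]
pos 7 'a': at 4
pos 8 'a': at 5
pos 9 'c': at 6  → match P0@[4:9]
pos 10 'c': at 0 ·f
pos 11 'a': at 0
pos 12 'b': at 1
pos 13 'b': at 2
pos 14 'a': at 3  → match P1@[12:14]
pos 15 'a': at 4
pos 16 'a': at 5
pos 17 'c': at 6  → match P0@[12:17]
pos 18 'a': at 0 ·f
pos 19 'b': at 1
pos 20 'b': at 2
pos 21 'b': at 2 ·f
pos 22 'a': at 3  → match P1@[20:22]
pos 23 'a': at 4
pos 24 'a': at 5
pos 25 'c': at 6  → match P0@[20:25]
pos 26 'b': at 1 ·f
pos 27 'b': at 2
pos 28 'a': at 3  → match P1@[26:28]
pos 29 'a': at 4

Result: [[3,1],[6,1],[9,0],[14,1],[17,0],[22,1],[25,0],[28,1]]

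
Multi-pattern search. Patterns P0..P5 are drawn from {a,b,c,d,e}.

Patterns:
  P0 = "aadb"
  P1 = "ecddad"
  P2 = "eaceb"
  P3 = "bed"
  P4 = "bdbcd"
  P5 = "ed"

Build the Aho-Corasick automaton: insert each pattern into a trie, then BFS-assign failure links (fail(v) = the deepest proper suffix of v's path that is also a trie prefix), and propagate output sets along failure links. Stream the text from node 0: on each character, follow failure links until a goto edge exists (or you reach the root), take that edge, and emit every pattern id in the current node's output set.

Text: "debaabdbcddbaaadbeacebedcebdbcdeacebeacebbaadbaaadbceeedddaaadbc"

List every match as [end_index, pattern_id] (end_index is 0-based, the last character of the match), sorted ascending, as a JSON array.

Build automaton:
Trie nodes:
  0='ε' goto a→1 b→15 e→5
  1='a' goto a→2
  2='aa' goto d→3
  3='aad' goto b→4
  4='aadb' goto ·  [P0 ends]
  5='e' goto a→11 c→6 d→22
  6='ec' goto d→7
  7='ecd' goto d→8
  8='ecdd' goto a→9
  9='ecdda' goto d→10
  10='ecddad' goto ·  [P1 ends]
  11='ea' goto c→12
  12='eac' goto e→13
  13='eace' goto b→14
  14='eaceb' goto ·  [P2 ends]
  15='b' goto d→18 e→16
  16='be' goto d→17
  17='bed' goto ·  [P3 ends]
  18='bd' goto b→19
  19='bdb' goto c→20
  20='bdbc' goto d→21
  21='bdbcd' goto ·  [P4 ends]
  22='ed' goto ·  [P5 ends]

BFS fail/out derivation:
  fail(1) 'a': from fail(0)=0 chase 'a': 0 ⇒ 0;  out=∅∪out(0)=∅
  fail(5) 'e': from fail(0)=0 chase 'e': 0 ⇒ 0;  out=∅∪out(0)=∅
  fail(15) 'b': from fail(0)=0 chase 'b': 0 ⇒ 0;  out=∅∪out(0)=∅
  fail(2) 'aa': from fail(1)=0 chase 'a': 0 ⇒ 1;  out=∅∪out(1)=∅
  fail(6) 'ec': from fail(5)=0 chase 'c': 0 ⇒ 0;  out=∅∪out(0)=∅
  fail(11) 'ea': from fail(5)=0 chase 'a': 0 ⇒ 1;  out=∅∪out(1)=∅
  fail(16) 'be': from fail(15)=0 chase 'e': 0 ⇒ 5;  out=∅∪out(5)=∅
  fail(18) 'bd': from fail(15)=0 chase 'd': 0 ⇒ 0;  out=∅∪out(0)=∅
  fail(22) 'ed': from fail(5)=0 chase 'd': 0 ⇒ 0;  out={5}∪out(0)={5}
  fail(3) 'aad': from fail(2)=1 chase 'd': 1→0 ⇒ 0;  out=∅∪out(0)=∅
  fail(7) 'ecd': from fail(6)=0 chase 'd': 0 ⇒ 0;  out=∅∪out(0)=∅
  fail(12) 'eac': from fail(11)=1 chase 'c': 1→0 ⇒ 0;  out=∅∪out(0)=∅
  fail(17) 'bed': from fail(16)=5 chase 'd': 5 ⇒ 22;  out={3}∪out(22)={3,5}
  fail(19) 'bdb': from fail(18)=0 chase 'b': 0 ⇒ 15;  out=∅∪out(15)=∅
  fail(4) 'aadb': from fail(3)=0 chase 'b': 0 ⇒ 15;  out={0}∪out(15)={0}
  fail(8) 'ecdd': from fail(7)=0 chase 'd': 0 ⇒ 0;  out=∅∪out(0)=∅
  fail(13) 'eace': from fail(12)=0 chase 'e': 0 ⇒ 5;  out=∅∪out(5)=∅
  fail(20) 'bdbc': from fail(19)=15 chase 'c': 15→0 ⇒ 0;  out=∅∪out(0)=∅
  fail(9) 'ecdda': from fail(8)=0 chase 'a': 0 ⇒ 1;  out=∅∪out(1)=∅
  fail(14) 'eaceb': from fail(13)=5 chase 'b': 5→0 ⇒ 15;  out={2}∪out(15)={2}
  fail(21) 'bdbcd': from fail(20)=0 chase 'd': 0 ⇒ 0;  out={4}∪out(0)={4}
  fail(10) 'ecddad': from fail(9)=1 chase 'd': 1→0 ⇒ 0;  out={1}∪out(0)={1}

Text stream:
i=0 'd': node 0→0
i=1 'e': node 0→5
i=2 'b': node 5→15 ·f
i=3 'a': node 15→1 ·f
i=4 'a': node 1→2
i=5 'b': node 2→15 ·f
i=6 'd': node 15→18
i=7 'b': node 18→19
i=8 'c': node 19→20
i=9 'd': node 20→21  → match P4@[5:9]
i=10 'd': node 21→0 ·f
i=11 'b': node 0→15
i=12 'a': node 15→1 ·f
i=13 'a': node 1→2
i=14 'a': node 2→2 ·f
i=15 'd': node 2→3
i=16 'b': node 3→4  → match P0@[13:16]
i=17 'e': node 4→16 ·f
i=18 'a': node 16→11 ·f
i=19 'c': node 11→12
i=20 'e': node 12→13
i=21 'b': node 13→14  → match P2@[17:21]
i=22 'e': node 14→16 ·f
i=23 'd': node 16→17  → match P3@[21:23],P5@[22:23]
i=24 'c': node 17→0 ·f
i=25 'e': node 0→5
i=26 'b': node 5→15 ·f
i=27 'd': node 15→18
i=28 'b': node 18→19
i=29 'c': node 19→20
i=30 'd': node 20→21  → match P4@[26:30]
i=31 'e': node 21→5 ·f
i=32 'a': node 5→11
i=33 'c': node 11→12
i=34 'e': node 12→13
i=35 'b': node 13→14  → match P2@[31:35]
i=36 'e': node 14→16 ·f
i=37 'a': node 16→11 ·f
i=38 'c': node 11→12
i=39 'e': node 12→13
i=40 'b': node 13→14  → match P2@[36:40]
i=41 'b': node 14→15 ·f
i=42 'a': node 15→1 ·f
i=43 'a': node 1→2
i=44 'd': node 2→3
i=45 'b': node 3→4  → match P0@[42:45]
i=46 'a': node 4→1 ·f
i=47 'a': node 1→2
i=48 'a': node 2→2 ·f
i=49 'd': node 2→3
i=50 'b': node 3→4  → match P0@[47:50]
i=51 'c': node 4→0 ·f
i=52 'e': node 0→5
i=53 'e': node 5→5 ·f
i=54 'e': node 5→5 ·f
i=55 'd': node 5→22  → match P5@[54:55]
i=56 'd': node 22→0 ·f
i=57 'd': node 0→0
i=58 'a': node 0→1
i=59 'a': node 1→2
i=60 'a': node 2→2 ·f
i=61 'd': node 2→3
i=62 'b': node 3→4  → match P0@[59:62]
i=63 'c': node 4→0 ·f

All matches (sorted): [[9,4],[16,0],[21,2],[23,3],[23,5],[30,4],[35,2],[40,2],[45,0],[50,0],[55,5],[62,0]]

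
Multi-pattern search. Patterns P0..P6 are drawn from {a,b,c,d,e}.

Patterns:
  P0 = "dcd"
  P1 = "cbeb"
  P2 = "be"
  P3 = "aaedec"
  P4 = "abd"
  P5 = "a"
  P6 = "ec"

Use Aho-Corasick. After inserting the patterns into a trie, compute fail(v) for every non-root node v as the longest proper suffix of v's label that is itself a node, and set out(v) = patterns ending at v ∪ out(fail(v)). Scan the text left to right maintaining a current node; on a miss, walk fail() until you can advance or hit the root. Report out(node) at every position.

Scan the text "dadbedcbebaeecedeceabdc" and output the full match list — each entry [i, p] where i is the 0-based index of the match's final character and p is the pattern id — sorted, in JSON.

Build:
Trie (insert patterns):
  0='ε' goto a→10 b→8 c→4 d→1 e→18
  1='d' goto c→2
  2='dc' goto d→3
  3='dcd' goto ·  ←P0
  4='c' goto b→5
  5='cb' goto e→6
  6='cbe' goto b→7
  7='cbeb' goto ·  ←P1
  8='b' goto e→9
  9='be' goto ·  ←P2
  10='a' goto a→11 b→16  ←P5
  11='aa' goto e→12
  12='aae' goto d→13
  13='aaed' goto e→14
  14='aaede' goto c→15
  15='aaedec' goto ·  ←P3
  16='ab' goto d→17
  17='abd' goto ·  ←P4
  18='e' goto c→19
  19='ec' goto ·  ←P6

BFS fail/out derivation:
  fail(1) 'd': from fail(0)=0 chase 'd': 0 ⇒ 0;  out=∅∪out(0)=∅
  fail(4) 'c': from fail(0)=0 chase 'c': 0 ⇒ 0;  out=∅∪out(0)=∅
  fail(8) 'b': from fail(0)=0 chase 'b': 0 ⇒ 0;  out=∅∪out(0)=∅
  fail(10) 'a': from fail(0)=0 chase 'a': 0 ⇒ 0;  out={5}∪out(0)={5}
  fail(18) 'e': from fail(0)=0 chase 'e': 0 ⇒ 0;  out=∅∪out(0)=∅
  fail(2) 'dc': from fail(1)=0 chase 'c': 0 ⇒ 4;  out=∅∪out(4)=∅
  fail(5) 'cb': from fail(4)=0 chase 'b': 0 ⇒ 8;  out=∅∪out(8)=∅
  fail(9) 'be': from fail(8)=0 chase 'e': 0 ⇒ 18;  out={2}∪out(18)={2}
  fail(11) 'aa': from fail(10)=0 chase 'a': 0 ⇒ 10;  out=∅∪out(10)={5}
  fail(16) 'ab': from fail(10)=0 chase 'b': 0 ⇒ 8;  out=∅∪out(8)=∅
  fail(19) 'ec': from fail(18)=0 chase 'c': 0 ⇒ 4;  out={6}∪out(4)={6}
  fail(3) 'dcd': from fail(2)=4 chase 'd': 4→0 ⇒ 1;  out={0}∪out(1)={0}
  fail(6) 'cbe': from fail(5)=8 chase 'e': 8 ⇒ 9;  out=∅∪out(9)={2}
  fail(12) 'aae': from fail(11)=10 chase 'e': 10→0 ⇒ 18;  out=∅∪out(18)=∅
  fail(17) 'abd': from fail(16)=8 chase 'd': 8→0 ⇒ 1;  out={4}∪out(1)={4}
  fail(7) 'cbeb': from fail(6)=9 chase 'b': 9→18→0 ⇒ 8;  out={1}∪out(8)={1}
  fail(13) 'aaed': from fail(12)=18 chase 'd': 18→0 ⇒ 1;  out=∅∪out(1)=∅
  fail(14) 'aaede': from fail(13)=1 chase 'e': 1→0 ⇒ 18;  out=∅∪out(18)=∅
  fail(15) 'aaedec': from fail(14)=18 chase 'c': 18 ⇒ 19;  out={3}∪out(19)={3,6}

Scan:
i=0 'd': node 0→1
i=1 'a': node 1→10 (fail-walked)  emit P5@[1:1]
i=2 'd': node 10→1 (fail-walked)
i=3 'b': node 1→8 (fail-walked)
i=4 'e': node 8→9  emit P2@[3:4]
i=5 'd': node 9→1 (fail-walked)
i=6 'c': node 1→2
i=7 'b': node 2→5 (fail-walked)
i=8 'e': node 5→6  emit P2@[7:8]
i=9 'b': node 6→7  emit P1@[6:9]
i=10 'a': node 7→10 (fail-walked)  emit P5@[10:10]
i=11 'e': node 10→18 (fail-walked)
i=12 'e': node 18→18 (fail-walked)
i=13 'c': node 18→19  emit P6@[12:13]
i=14 'e': node 19→18 (fail-walked)
i=15 'd': node 18→1 (fail-walked)
i=16 'e': node 1→18 (fail-walked)
i=17 'c': node 18→19  emit P6@[16:17]
i=18 'e': node 19→18 (fail-walked)
i=19 'a': node 18→10 (fail-walked)  emit P5@[19:19]
i=20 'b': node 10→16
i=21 'd': node 16→17  emit P4@[19:21]
i=22 'c': node 17→2 (fail-walked)

Result: [[1,5],[4,2],[8,2],[9,1],[10,5],[13,6],[17,6],[19,5],[21,4]]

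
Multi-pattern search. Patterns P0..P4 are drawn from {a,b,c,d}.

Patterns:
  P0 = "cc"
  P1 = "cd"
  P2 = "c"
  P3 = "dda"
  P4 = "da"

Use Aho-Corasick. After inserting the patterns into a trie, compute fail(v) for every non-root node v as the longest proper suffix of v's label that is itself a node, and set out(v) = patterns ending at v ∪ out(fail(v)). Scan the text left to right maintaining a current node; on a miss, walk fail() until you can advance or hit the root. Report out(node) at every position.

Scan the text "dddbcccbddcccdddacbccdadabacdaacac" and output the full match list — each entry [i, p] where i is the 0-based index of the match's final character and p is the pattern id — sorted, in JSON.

Build:
Trie nodes:
  n0 'ε': c→1 d→4
  n1 'c': c→2 d→3  [P2 ends]
  n2 'cc': ·  [P0 ends]
  n3 'cd': ·  [P1 ends]
  n4 'd': a→7 d→5
  n5 'dd': a→6
  n6 'dda': ·  [P3 ends]
  n7 'da': ·  [P4 ends]

BFS fail/out derivation:
  n1('c'): parent n0 fail=0; on 'c' 0 → fail=0;  out {2}∪∅={2}
  n4('d'): parent n0 fail=0; on 'd' 0 → fail=0;  out ∅∪∅=∅
  n2('cc'): parent n1 fail=0; on 'c' 0 → fail=1;  out {0}∪{2}={0,2}
  n3('cd'): parent n1 fail=0; on 'd' 0 → fail=4;  out {1}∪∅={1}
  n5('dd'): parent n4 fail=0; on 'd' 0 → fail=4;  out ∅∪∅=∅
  n7('da'): parent n4 fail=0; on 'a' 0 → fail=0;  out {4}∪∅={4}
  n6('dda'): parent n5 fail=4; on 'a' 4 → fail=7;  out {3}∪{4}={3,4}

Scan:
i=0 'd': node 0→4
i=1 'd': node 4→5
i=2 'd': node 5→5 (via fail)
i=3 'b': node 5→0 (via fail)
i=4 'c': node 0→1  emit P2@[4:4]
i=5 'c': node 1→2  emit P0@[4:5],P2@[5:5]
i=6 'c': node 2→2 (via fail)  emit P0@[5:6],P2@[6:6]
i=7 'b': node 2→0 (via fail)
i=8 'd': node 0→4
i=9 'd': node 4→5
i=10 'c': node 5→1 (via fail)  emit P2@[10:10]
i=11 'c': node 1→2  emit P0@[10:11],P2@[11:11]
i=12 'c': node 2→2 (via fail)  emit P0@[11:12],P2@[12:12]
i=13 'd': node 2→3 (via fail)  emit P1@[12:13]
i=14 'd': node 3→5 (via fail)
i=15 'd': node 5→5 (via fail)
i=16 'a': node 5→6  emit P3@[14:16],P4@[15:16]
i=17 'c': node 6→1 (via fail)  emit P2@[17:17]
i=18 'b': node 1→0 (via fail)
i=19 'c': node 0→1  emit P2@[19:19]
i=20 'c': node 1→2  emit P0@[19:20],P2@[20:20]
i=21 'd': node 2→3 (via fail)  emit P1@[20:21]
i=22 'a': node 3→7 (via fail)  emit P4@[21:22]
i=23 'd': node 7→4 (via fail)
i=24 'a': node 4→7  emit P4@[23:24]
i=25 'b': node 7→0 (via fail)
i=26 'a': node 0→0
i=27 'c': node 0→1  emit P2@[27:27]
i=28 'd': node 1→3  emit P1@[27:28]
i=29 'a': node 3→7 (via fail)  emit P4@[28:29]
i=30 'a': node 7→0 (via fail)
i=31 'c': node 0→1  emit P2@[31:31]
i=32 'a': node 1→0 (via fail)
i=33 'c': node 0→1  emit P2@[33:33]

All matches (sorted): [[4,2],[5,0],[5,2],[6,0],[6,2],[10,2],[11,0],[11,2],[12,0],[12,2],[13,1],[16,3],[16,4],[17,2],[19,2],[20,0],[20,2],[21,1],[22,4],[24,4],[27,2],[28,1],[29,4],[31,2],[33,2]]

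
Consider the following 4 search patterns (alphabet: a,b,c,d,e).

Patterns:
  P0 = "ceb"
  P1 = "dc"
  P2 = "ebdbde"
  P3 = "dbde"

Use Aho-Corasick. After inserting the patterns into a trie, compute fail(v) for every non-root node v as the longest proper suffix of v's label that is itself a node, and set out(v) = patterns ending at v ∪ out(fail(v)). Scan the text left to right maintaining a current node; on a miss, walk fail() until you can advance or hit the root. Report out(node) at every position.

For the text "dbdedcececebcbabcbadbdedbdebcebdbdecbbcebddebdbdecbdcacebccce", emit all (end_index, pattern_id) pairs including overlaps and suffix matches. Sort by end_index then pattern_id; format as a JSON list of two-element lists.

Build:
Trie nodes:
  0='ε' goto c→1 d→4 e→6
  1='c' goto e→2
  2='ce' goto b→3
  3='ceb' goto ·  [P0 ends]
  4='d' goto b→12 c→5
  5='dc' goto ·  [P1 ends]
  6='e' goto b→7
  7='eb' goto d→8
  8='ebd' goto b→9
  9='ebdb' goto d→10
  10='ebdbd' goto e→11
  11='ebdbde' goto ·  [P2 ends]
  12='db' goto d→13
  13='dbd' goto e→14
  14='dbde' goto ·  [P3 ends]

Failure links (BFS by depth):
  fail(1) 'c': from fail(0)=0 chase 'c': 0 ⇒ 0;  out=∅∪out(0)=∅
  fail(4) 'd': from fail(0)=0 chase 'd': 0 ⇒ 0;  out=∅∪out(0)=∅
  fail(6) 'e': from fail(0)=0 chase 'e': 0 ⇒ 0;  out=∅∪out(0)=∅
  fail(2) 'ce': from fail(1)=0 chase 'e': 0 ⇒ 6;  out=∅∪out(6)=∅
  fail(5) 'dc': from fail(4)=0 chase 'c': 0 ⇒ 1;  out={1}∪out(1)={1}
  fail(7) 'eb': from fail(6)=0 chase 'b': 0 ⇒ 0;  out=∅∪out(0)=∅
  fail(12) 'db': from fail(4)=0 chase 'b': 0 ⇒ 0;  out=∅∪out(0)=∅
  fail(3) 'ceb': from fail(2)=6 chase 'b': 6 ⇒ 7;  out={0}∪out(7)={0}
  fail(8) 'ebd': from fail(7)=0 chase 'd': 0 ⇒ 4;  out=∅∪out(4)=∅
  fail(13) 'dbd': from fail(12)=0 chase 'd': 0 ⇒ 4;  out=∅∪out(4)=∅
  fail(9) 'ebdb': from fail(8)=4 chase 'b': 4 ⇒ 12;  out=∅∪out(12)=∅
  fail(14) 'dbde': from fail(13)=4 chase 'e': 4→0 ⇒ 6;  out={3}∪out(6)={3}
  fail(10) 'ebdbd': from fail(9)=12 chase 'd': 12 ⇒ 13;  out=∅∪out(13)=∅
  fail(11) 'ebdbde': from fail(10)=13 chase 'e': 13 ⇒ 14;  out={2}∪out(14)={2,3}

Scan:
i=0 'd': node 0→4
i=1 'b': node 4→12
i=2 'd': node 12→13
i=3 'e': node 13→14  ** P3@[0:3]
i=4 'd': node 14→4 (fail-walked)
i=5 'c': node 4→5  ** P1@[4:5]
i=6 'e': node 5→2 (fail-walked)
i=7 'c': node 2→1 (fail-walked)
i=8 'e': node 1→2
i=9 'c': node 2→1 (fail-walked)
i=10 'e': node 1→2
i=11 'b': node 2→3  ** P0@[9:11]
i=12 'c': node 3→1 (fail-walked)
i=13 'b': node 1→0 (fail-walked)
i=14 'a': node 0→0
i=15 'b': node 0→0
i=16 'c': node 0→1
i=17 'b': node 1→0 (fail-walked)
i=18 'a': node 0→0
i=19 'd': node 0→4
i=20 'b': node 4→12
i=21 'd': node 12→13
i=22 'e': node 13→14  ** P3@[19:22]
i=23 'd': node 14→4 (fail-walked)
i=24 'b': node 4→12
i=25 'd': node 12→13
i=26 'e': node 13→14  ** P3@[23:26]
i=27 'b': node 14→7 (fail-walked)
i=28 'c': node 7→1 (fail-walked)
i=29 'e': node 1→2
i=30 'b': node 2→3  ** P0@[28:30]
i=31 'd': node 3→8 (fail-walked)
i=32 'b': node 8→9
i=33 'd': node 9→10
i=34 'e': node 10→11  ** P2@[29:34],P3@[31:34]
i=35 'c': node 11→1 (fail-walked)
i=36 'b': node 1→0 (fail-walked)
i=37 'b': node 0→0
i=38 'c': node 0→1
i=39 'e': node 1→2
i=40 'b': node 2→3  ** P0@[38:40]
i=41 'd': node 3→8 (fail-walked)
i=42 'd': node 8→4 (fail-walked)
i=43 'e': node 4→6 (fail-walked)
i=44 'b': node 6→7
i=45 'd': node 7→8
i=46 'b': node 8→9
i=47 'd': node 9→10
i=48 'e': node 10→11  ** P2@[43:48],P3@[45:48]
i=49 'c': node 11→1 (fail-walked)
i=50 'b': node 1→0 (fail-walked)
i=51 'd': node 0→4
i=52 'c': node 4→5  ** P1@[51:52]
i=53 'a': node 5→0 (fail-walked)
i=54 'c': node 0→1
i=55 'e': node 1→2
i=56 'b': node 2→3  ** P0@[54:56]
i=57 'c': node 3→1 (fail-walked)
i=58 'c': node 1→1 (fail-walked)
i=59 'c': node 1→1 (fail-walked)
i=60 'e': node 1→2

All matches (sorted): [[3,3],[5,1],[11,0],[22,3],[26,3],[30,0],[34,2],[34,3],[40,0],[48,2],[48,3],[52,1],[56,0]]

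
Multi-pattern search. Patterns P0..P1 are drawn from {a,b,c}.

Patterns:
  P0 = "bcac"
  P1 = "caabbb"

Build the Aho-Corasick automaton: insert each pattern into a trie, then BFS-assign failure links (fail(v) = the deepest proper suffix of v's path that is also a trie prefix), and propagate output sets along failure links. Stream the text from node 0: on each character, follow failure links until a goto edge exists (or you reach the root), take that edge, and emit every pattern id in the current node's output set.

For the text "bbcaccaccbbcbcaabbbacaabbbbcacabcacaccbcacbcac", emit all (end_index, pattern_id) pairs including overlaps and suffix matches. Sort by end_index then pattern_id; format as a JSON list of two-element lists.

Construct AC machine:
Trie (insert patterns):
  n0 'ε': b→1 c→5
  n1 'b': c→2
  n2 'bc': a→3
  n3 'bca': c→4
  n4 'bcac': ·  ←P0
  n5 'c': a→6
  n6 'ca': a→7
  n7 'caa': b→8
  n8 'caab': b→9
  n9 'caabb': b→10
  n10 'caabbb': ·  ←P1

BFS fail/out derivation:
  fail(1) 'b': from fail(0)=0 chase 'b': 0 ⇒ 0;  out=∅∪out(0)=∅
  fail(5) 'c': from fail(0)=0 chase 'c': 0 ⇒ 0;  out=∅∪out(0)=∅
  fail(2) 'bc': from fail(1)=0 chase 'c': 0 ⇒ 5;  out=∅∪out(5)=∅
  fail(6) 'ca': from fail(5)=0 chase 'a': 0 ⇒ 0;  out=∅∪out(0)=∅
  fail(3) 'bca': from fail(2)=5 chase 'a': 5 ⇒ 6;  out=∅∪out(6)=∅
  fail(7) 'caa': from fail(6)=0 chase 'a': 0 ⇒ 0;  out=∅∪out(0)=∅
  fail(4) 'bcac': from fail(3)=6 chase 'c': 6→0 ⇒ 5;  out={0}∪out(5)={0}
  fail(8) 'caab': from fail(7)=0 chase 'b': 0 ⇒ 1;  out=∅∪out(1)=∅
  fail(9) 'caabb': from fail(8)=1 chase 'b': 1→0 ⇒ 1;  out=∅∪out(1)=∅
  fail(10) 'caabbb': from fail(9)=1 chase 'b': 1→0 ⇒ 1;  out={1}∪out(1)={1}

Run:
[0] read 'b'  n0⇒n1
[1] read 'b'  n1⇒n1 ·f
[2] read 'c'  n1⇒n2
[3] read 'a'  n2⇒n3
[4] read 'c'  n3⇒n4  → match P0@[1:4]
[5] read 'c'  n4⇒n5 ·f
[6] read 'a'  n5⇒n6
[7] read 'c'  n6⇒n5 ·f
[8] read 'c'  n5⇒n5 ·f
[9] read 'b'  n5⇒n1 ·f
[10] read 'b'  n1⇒n1 ·f
[11] read 'c'  n1⇒n2
[12] read 'b'  n2⇒n1 ·f
[13] read 'c'  n1⇒n2
[14] read 'a'  n2⇒n3
[15] read 'a'  n3⇒n7 ·f
[16] read 'b'  n7⇒n8
[17] read 'b'  n8⇒n9
[18] read 'b'  n9⇒n10  → match P1@[13:18]
[19] read 'a'  n10⇒n0 ·f
[20] read 'c'  n0⇒n5
[21] read 'a'  n5⇒n6
[22] read 'a'  n6⇒n7
[23] read 'b'  n7⇒n8
[24] read 'b'  n8⇒n9
[25] read 'b'  n9⇒n10  → match P1@[20:25]
[26] read 'b'  n10⇒n1 ·f
[27] read 'c'  n1⇒n2
[28] read 'a'  n2⇒n3
[29] read 'c'  n3⇒n4  → match P0@[26:29]
[30] read 'a'  n4⇒n6 ·f
[31] read 'b'  n6⇒n1 ·f
[32] read 'c'  n1⇒n2
[33] read 'a'  n2⇒n3
[34] read 'c'  n3⇒n4  → match P0@[31:34]
[35] read 'a'  n4⇒n6 ·f
[36] read 'c'  n6⇒n5 ·f
[37] read 'c'  n5⇒n5 ·f
[38] read 'b'  n5⇒n1 ·f
[39] read 'c'  n1⇒n2
[40] read 'a'  n2⇒n3
[41] read 'c'  n3⇒n4  → match P0@[38:41]
[42] read 'b'  n4⇒n1 ·f
[43] read 'c'  n1⇒n2
[44] read 'a'  n2⇒n3
[45] read 'c'  n3⇒n4  → match P0@[42:45]

Result: [[4,0],[18,1],[25,1],[29,0],[34,0],[41,0],[45,0]]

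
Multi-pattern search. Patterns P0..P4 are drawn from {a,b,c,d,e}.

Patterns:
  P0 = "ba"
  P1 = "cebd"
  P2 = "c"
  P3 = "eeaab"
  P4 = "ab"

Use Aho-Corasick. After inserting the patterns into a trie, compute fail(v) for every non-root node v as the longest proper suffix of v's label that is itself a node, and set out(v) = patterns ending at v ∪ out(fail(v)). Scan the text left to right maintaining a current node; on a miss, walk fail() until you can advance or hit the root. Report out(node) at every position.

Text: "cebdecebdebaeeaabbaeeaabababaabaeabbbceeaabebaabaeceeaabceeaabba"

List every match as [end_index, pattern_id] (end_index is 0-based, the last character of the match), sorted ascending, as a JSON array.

Build:
Trie nodes:
  0='ε' goto a→12 b→1 c→3 e→7
  1='b' goto a→2
  2='ba' goto ·  [P0 ends]
  3='c' goto e→4  [P2 ends]
  4='ce' goto b→5
  5='ceb' goto d→6
  6='cebd' goto ·  [P1 ends]
  7='e' goto e→8
  8='ee' goto a→9
  9='eea' goto a→10
  10='eeaa' goto b→11
  11='eeaab' goto ·  [P3 ends]
  12='a' goto b→13
  13='ab' goto ·  [P4 ends]

BFS fail/out derivation:
  n1('b'): parent n0 fail=0; on 'b' 0 → fail=0;  out ∅∪∅=∅
  n3('c'): parent n0 fail=0; on 'c' 0 → fail=0;  out {2}∪∅={2}
  n7('e'): parent n0 fail=0; on 'e' 0 → fail=0;  out ∅∪∅=∅
  n12('a'): parent n0 fail=0; on 'a' 0 → fail=0;  out ∅∪∅=∅
  n2('ba'): parent n1 fail=0; on 'a' 0 → fail=12;  out {0}∪∅={0}
  n4('ce'): parent n3 fail=0; on 'e' 0 → fail=7;  out ∅∪∅=∅
  n8('ee'): parent n7 fail=0; on 'e' 0 → fail=7;  out ∅∪∅=∅
  n13('ab'): parent n12 fail=0; on 'b' 0 → fail=1;  out {4}∪∅={4}
  n5('ceb'): parent n4 fail=7; on 'b' 7→0 → fail=1;  out ∅∪∅=∅
  n9('eea'): parent n8 fail=7; on 'a' 7→0 → fail=12;  out ∅∪∅=∅
  n6('cebd'): parent n5 fail=1; on 'd' 1→0 → fail=0;  out {1}∪∅={1}
  n10('eeaa'): parent n9 fail=12; on 'a' 12→0 → fail=12;  out ∅∪∅=∅
  n11('eeaab'): parent n10 fail=12; on 'b' 12 → fail=13;  out {3}∪{4}={3,4}

Text stream:
pos 0 'c': at 3  → match P2@[0:0]
pos 1 'e': at 4
pos 2 'b': at 5
pos 3 'd': at 6  → match P1@[0:3]
pos 4 'e': at 7 (via fail)
pos 5 'c': at 3 (via fail)  → match P2@[5:5]
pos 6 'e': at 4
pos 7 'b': at 5
pos 8 'd': at 6  → match P1@[5:8]
pos 9 'e': at 7 (via fail)
pos 10 'b': at 1 (via fail)
pos 11 'a': at 2  → match P0@[10:11]
pos 12 'e': at 7 (via fail)
pos 13 'e': at 8
pos 14 'a': at 9
pos 15 'a': at 10
pos 16 'b': at 11  → match P3@[12:16],P4@[15:16]
pos 17 'b': at 1 (via fail)
pos 18 'a': at 2  → match P0@[17:18]
pos 19 'e': at 7 (via fail)
pos 20 'e': at 8
pos 21 'a': at 9
pos 22 'a': at 10
pos 23 'b': at 11  → match P3@[19:23],P4@[22:23]
pos 24 'a': at 2 (via fail)  → match P0@[23:24]
pos 25 'b': at 13 (via fail)  → match P4@[24:25]
pos 26 'a': at 2 (via fail)  → match P0@[25:26]
pos 27 'b': at 13 (via fail)  → match P4@[26:27]
pos 28 'a': at 2 (via fail)  → match P0@[27:28]
pos 29 'a': at 12 (via fail)
pos 30 'b': at 13  → match P4@[29:30]
pos 31 'a': at 2 (via fail)  → match P0@[30:31]
pos 32 'e': at 7 (via fail)
pos 33 'a': at 12 (via fail)
pos 34 'b': at 13  → match P4@[33:34]
pos 35 'b': at 1 (via fail)
pos 36 'b': at 1 (via fail)
pos 37 'c': at 3 (via fail)  → match P2@[37:37]
pos 38 'e': at 4
pos 39 'e': at 8 (via fail)
pos 40 'a': at 9
pos 41 'a': at 10
pos 42 'b': at 11  → match P3@[38:42],P4@[41:42]
pos 43 'e': at 7 (via fail)
pos 44 'b': at 1 (via fail)
pos 45 'a': at 2  → match P0@[44:45]
pos 46 'a': at 12 (via fail)
pos 47 'b': at 13  → match P4@[46:47]
pos 48 'a': at 2 (via fail)  → match P0@[47:48]
pos 49 'e': at 7 (via fail)
pos 50 'c': at 3 (via fail)  → match P2@[50:50]
pos 51 'e': at 4
pos 52 'e': at 8 (via fail)
pos 53 'a': at 9
pos 54 'a': at 10
pos 55 'b': at 11  → match P3@[51:55],P4@[54:55]
pos 56 'c': at 3 (via fail)  → match P2@[56:56]
pos 57 'e': at 4
pos 58 'e': at 8 (via fail)
pos 59 'a': at 9
pos 60 'a': at 10
pos 61 'b': at 11  → match P3@[57:61],P4@[60:61]
pos 62 'b': at 1 (via fail)
pos 63 'a': at 2  → match P0@[62:63]

Result: [[0,2],[3,1],[5,2],[8,1],[11,0],[16,3],[16,4],[18,0],[23,3],[23,4],[24,0],[25,4],[26,0],[27,4],[28,0],[30,4],[31,0],[34,4],[37,2],[42,3],[42,4],[45,0],[47,4],[48,0],[50,2],[55,3],[55,4],[56,2],[61,3],[61,4],[63,0]]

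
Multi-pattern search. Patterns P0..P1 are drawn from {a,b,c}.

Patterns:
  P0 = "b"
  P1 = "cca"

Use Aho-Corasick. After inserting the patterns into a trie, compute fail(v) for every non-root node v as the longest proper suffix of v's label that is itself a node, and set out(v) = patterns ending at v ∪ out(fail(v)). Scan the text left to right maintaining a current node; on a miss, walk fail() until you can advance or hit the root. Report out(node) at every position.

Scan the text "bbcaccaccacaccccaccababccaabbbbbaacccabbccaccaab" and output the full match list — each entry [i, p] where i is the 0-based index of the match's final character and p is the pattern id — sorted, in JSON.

Construct AC machine:
Trie nodes:
  0='ε' goto b→1 c→2
  1='b' goto ·  [P0 ends]
  2='c' goto c→3
  3='cc' goto a→4
  4='cca' goto ·  [P1 ends]

Failure links (BFS by depth):
  fail(1) 'b': from fail(0)=0 chase 'b': 0 ⇒ 0;  out={0}∪out(0)={0}
  fail(2) 'c': from fail(0)=0 chase 'c': 0 ⇒ 0;  out=∅∪out(0)=∅
  fail(3) 'cc': from fail(2)=0 chase 'c': 0 ⇒ 2;  out=∅∪out(2)=∅
  fail(4) 'cca': from fail(3)=2 chase 'a': 2→0 ⇒ 0;  out={1}∪out(0)={1}

Text stream:
pos 0 'b': at 1  ** P0@[0:0]
pos 1 'b': at 1 (via fail)  ** P0@[1:1]
pos 2 'c': at 2 (via fail)
pos 3 'a': at 0 (via fail)
pos 4 'c': at 2
pos 5 'c': at 3
pos 6 'a': at 4  ** P1@[4:6]
pos 7 'c': at 2 (via fail)
pos 8 'c': at 3
pos 9 'a': at 4  ** P1@[7:9]
pos 10 'c': at 2 (via fail)
pos 11 'a': at 0 (via fail)
pos 12 'c': at 2
pos 13 'c': at 3
pos 14 'c': at 3 (via fail)
pos 15 'c': at 3 (via fail)
pos 16 'a': at 4  ** P1@[14:16]
pos 17 'c': at 2 (via fail)
pos 18 'c': at 3
pos 19 'a': at 4  ** P1@[17:19]
pos 20 'b': at 1 (via fail)  ** P0@[20:20]
pos 21 'a': at 0 (via fail)
pos 22 'b': at 1  ** P0@[22:22]
pos 23 'c': at 2 (via fail)
pos 24 'c': at 3
pos 25 'a': at 4  ** P1@[23:25]
pos 26 'a': at 0 (via fail)
pos 27 'b': at 1  ** P0@[27:27]
pos 28 'b': at 1 (via fail)  ** P0@[28:28]
pos 29 'b': at 1 (via fail)  ** P0@[29:29]
pos 30 'b': at 1 (via fail)  ** P0@[30:30]
pos 31 'b': at 1 (via fail)  ** P0@[31:31]
pos 32 'a': at 0 (via fail)
pos 33 'a': at 0
pos 34 'c': at 2
pos 35 'c': at 3
pos 36 'c': at 3 (via fail)
pos 37 'a': at 4  ** P1@[35:37]
pos 38 'b': at 1 (via fail)  ** P0@[38:38]
pos 39 'b': at 1 (via fail)  ** P0@[39:39]
pos 40 'c': at 2 (via fail)
pos 41 'c': at 3
pos 42 'a': at 4  ** P1@[40:42]
pos 43 'c': at 2 (via fail)
pos 44 'c': at 3
pos 45 'a': at 4  ** P1@[43:45]
pos 46 'a': at 0 (via fail)
pos 47 'b': at 1  ** P0@[47:47]

Matches: [[0,0],[1,0],[6,1],[9,1],[16,1],[19,1],[20,0],[22,0],[25,1],[27,0],[28,0],[29,0],[30,0],[31,0],[37,1],[38,0],[39,0],[42,1],[45,1],[47,0]]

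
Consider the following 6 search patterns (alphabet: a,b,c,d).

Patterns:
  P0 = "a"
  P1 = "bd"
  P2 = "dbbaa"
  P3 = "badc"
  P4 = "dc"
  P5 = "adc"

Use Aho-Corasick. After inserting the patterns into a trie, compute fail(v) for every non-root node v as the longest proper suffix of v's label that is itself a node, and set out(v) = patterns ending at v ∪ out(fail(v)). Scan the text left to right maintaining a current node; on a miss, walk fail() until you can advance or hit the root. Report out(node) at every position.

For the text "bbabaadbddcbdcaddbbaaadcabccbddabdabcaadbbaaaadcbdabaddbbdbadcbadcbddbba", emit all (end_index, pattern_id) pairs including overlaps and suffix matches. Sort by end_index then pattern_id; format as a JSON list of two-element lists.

Build automaton:
Trie (insert patterns):
  n0 'ε': a→1 b→2 d→4
  n1 'a': d→13  [P0 ends]
  n2 'b': a→9 d→3
  n3 'bd': ·  [P1 ends]
  n4 'd': b→5 c→12
  n5 'db': b→6
  n6 'dbb': a→7
  n7 'dbba': a→8
  n8 'dbbaa': ·  [P2 ends]
  n9 'ba': d→10
  n10 'bad': c→11
  n11 'badc': ·  [P3 ends]
  n12 'dc': ·  [P4 ends]
  n13 'ad': c→14
  n14 'adc': ·  [P5 ends]

Failure links (BFS by depth):
  fail(1) 'a': from fail(0)=0 chase 'a': 0 ⇒ 0;  out={0}∪out(0)={0}
  fail(2) 'b': from fail(0)=0 chase 'b': 0 ⇒ 0;  out=∅∪out(0)=∅
  fail(4) 'd': from fail(0)=0 chase 'd': 0 ⇒ 0;  out=∅∪out(0)=∅
  fail(3) 'bd': from fail(2)=0 chase 'd': 0 ⇒ 4;  out={1}∪out(4)={1}
  fail(5) 'db': from fail(4)=0 chase 'b': 0 ⇒ 2;  out=∅∪out(2)=∅
  fail(9) 'ba': from fail(2)=0 chase 'a': 0 ⇒ 1;  out=∅∪out(1)={0}
  fail(12) 'dc': from fail(4)=0 chase 'c': 0 ⇒ 0;  out={4}∪out(0)={4}
  fail(13) 'ad': from fail(1)=0 chase 'd': 0 ⇒ 4;  out=∅∪out(4)=∅
  fail(6) 'dbb': from fail(5)=2 chase 'b': 2→0 ⇒ 2;  out=∅∪out(2)=∅
  fail(10) 'bad': from fail(9)=1 chase 'd': 1 ⇒ 13;  out=∅∪out(13)=∅
  fail(14) 'adc': from fail(13)=4 chase 'c': 4 ⇒ 12;  out={5}∪out(12)={4,5}
  fail(7) 'dbba': from fail(6)=2 chase 'a': 2 ⇒ 9;  out=∅∪out(9)={0}
  fail(11) 'badc': from fail(10)=13 chase 'c': 13 ⇒ 14;  out={3}∪out(14)={3,4,5}
  fail(8) 'dbbaa': from fail(7)=9 chase 'a': 9→1→0 ⇒ 1;  out={2}∪out(1)={0,2}

Text stream:
[0] read 'b'  n0⇒n2
[1] read 'b'  n2⇒n2 (via fail)
[2] read 'a'  n2⇒n9  → match P0@[2:2]
[3] read 'b'  n9⇒n2 (via fail)
[4] read 'a'  n2⇒n9  → match P0@[4:4]
[5] read 'a'  n9⇒n1 (via fail)  → match P0@[5:5]
[6] read 'd'  n1⇒n13
[7] read 'b'  n13⇒n5 (via fail)
[8] read 'd'  n5⇒n3 (via fail)  → match P1@[7:8]
[9] read 'd'  n3⇒n4 (via fail)
[10] read 'c'  n4⇒n12  → match P4@[9:10]
[11] read 'b'  n12⇒n2 (via fail)
[12] read 'd'  n2⇒n3  → match P1@[11:12]
[13] read 'c'  n3⇒n12 (via fail)  → match P4@[12:13]
[14] read 'a'  n12⇒n1 (via fail)  → match P0@[14:14]
[15] read 'd'  n1⇒n13
[16] read 'd'  n13⇒n4 (via fail)
[17] read 'b'  n4⇒n5
[18] read 'b'  n5⇒n6
[19] read 'a'  n6⇒n7  → match P0@[19:19]
[20] read 'a'  n7⇒n8  → match P0@[20:20],P2@[16:20]
[21] read 'a'  n8⇒n1 (via fail)  → match P0@[21:21]
[22] read 'd'  n1⇒n13
[23] read 'c'  n13⇒n14  → match P4@[22:23],P5@[21:23]
[24] read 'a'  n14⇒n1 (via fail)  → match P0@[24:24]
[25] read 'b'  n1⇒n2 (via fail)
[26] read 'c'  n2⇒n0 (via fail)
[27] read 'c'  n0⇒n0
[28] read 'b'  n0⇒n2
[29] read 'd'  n2⇒n3  → match P1@[28:29]
[30] read 'd'  n3⇒n4 (via fail)
[31] read 'a'  n4⇒n1 (via fail)  → match P0@[31:31]
[32] read 'b'  n1⇒n2 (via fail)
[33] read 'd'  n2⇒n3  → match P1@[32:33]
[34] read 'a'  n3⇒n1 (via fail)  → match P0@[34:34]
[35] read 'b'  n1⇒n2 (via fail)
[36] read 'c'  n2⇒n0 (via fail)
[37] read 'a'  n0⇒n1  → match P0@[37:37]
[38] read 'a'  n1⇒n1 (via fail)  → match P0@[38:38]
[39] read 'd'  n1⇒n13
[40] read 'b'  n13⇒n5 (via fail)
[41] read 'b'  n5⇒n6
[42] read 'a'  n6⇒n7  → match P0@[42:42]
[43] read 'a'  n7⇒n8  → match P0@[43:43],P2@[39:43]
[44] read 'a'  n8⇒n1 (via fail)  → match P0@[44:44]
[45] read 'a'  n1⇒n1 (via fail)  → match P0@[45:45]
[46] read 'd'  n1⇒n13
[47] read 'c'  n13⇒n14  → match P4@[46:47],P5@[45:47]
[48] read 'b'  n14⇒n2 (via fail)
[49] read 'd'  n2⇒n3  → match P1@[48:49]
[50] read 'a'  n3⇒n1 (via fail)  → match P0@[50:50]
[51] read 'b'  n1⇒n2 (via fail)
[52] read 'a'  n2⇒n9  → match P0@[52:52]
[53] read 'd'  n9⇒n10
[54] read 'd'  n10⇒n4 (via fail)
[55] read 'b'  n4⇒n5
[56] read 'b'  n5⇒n6
[57] read 'd'  n6⇒n3 (via fail)  → match P1@[56:57]
[58] read 'b'  n3⇒n5 (via fail)
[59] read 'a'  n5⇒n9 (via fail)  → match P0@[59:59]
[60] read 'd'  n9⇒n10
[61] read 'c'  n10⇒n11  → match P3@[58:61],P4@[60:61],P5@[59:61]
[62] read 'b'  n11⇒n2 (via fail)
[63] read 'a'  n2⇒n9  → match P0@[63:63]
[64] read 'd'  n9⇒n10
[65] read 'c'  n10⇒n11  → match P3@[62:65],P4@[64:65],P5@[63:65]
[66] read 'b'  n11⇒n2 (via fail)
[67] read 'd'  n2⇒n3  → match P1@[66:67]
[68] read 'd'  n3⇒n4 (via fail)
[69] read 'b'  n4⇒n5
[70] read 'b'  n5⇒n6
[71] read 'a'  n6⇒n7  → match P0@[71:71]

All matches (sorted): [[2,0],[4,0],[5,0],[8,1],[10,4],[12,1],[13,4],[14,0],[19,0],[20,0],[20,2],[21,0],[23,4],[23,5],[24,0],[29,1],[31,0],[33,1],[34,0],[37,0],[38,0],[42,0],[43,0],[43,2],[44,0],[45,0],[47,4],[47,5],[49,1],[50,0],[52,0],[57,1],[59,0],[61,3],[61,4],[61,5],[63,0],[65,3],[65,4],[65,5],[67,1],[71,0]]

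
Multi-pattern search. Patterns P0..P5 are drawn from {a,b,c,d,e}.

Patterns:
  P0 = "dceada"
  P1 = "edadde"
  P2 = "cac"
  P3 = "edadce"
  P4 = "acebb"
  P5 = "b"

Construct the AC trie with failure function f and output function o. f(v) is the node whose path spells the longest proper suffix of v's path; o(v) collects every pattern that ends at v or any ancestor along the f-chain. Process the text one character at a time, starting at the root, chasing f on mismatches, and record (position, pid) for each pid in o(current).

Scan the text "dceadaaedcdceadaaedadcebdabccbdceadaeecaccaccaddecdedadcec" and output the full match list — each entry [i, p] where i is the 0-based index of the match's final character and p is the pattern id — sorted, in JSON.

Build automaton:
Trie nodes:
  0='ε' goto a→18 b→23 c→13 d→1 e→7
  1='d' goto c→2
  2='dc' goto e→3
  3='dce' goto a→4
  4='dcea' goto d→5
  5='dcead' goto a→6
  6='dceada' goto ·  ←P0
  7='e' goto d→8
  8='ed' goto a→9
  9='eda' goto d→10
  10='edad' goto c→16 d→11
  11='edadd' goto e→12
  12='edadde' goto ·  ←P1
  13='c' goto a→14
  14='ca' goto c→15
  15='cac' goto ·  ←P2
  16='edadc' goto e→17
  17='edadce' goto ·  ←P3
  18='a' goto c→19
  19='ac' goto e→20
  20='ace' goto b→21
  21='aceb' goto b→22
  22='acebb' goto ·  ←P4
  23='b' goto ·  ←P5

BFS fail/out derivation:
  n1('d'): parent n0 fail=0; on 'd' 0 → fail=0;  out ∅∪∅=∅
  n7('e'): parent n0 fail=0; on 'e' 0 → fail=0;  out ∅∪∅=∅
  n13('c'): parent n0 fail=0; on 'c' 0 → fail=0;  out ∅∪∅=∅
  n18('a'): parent n0 fail=0; on 'a' 0 → fail=0;  out ∅∪∅=∅
  n23('b'): parent n0 fail=0; on 'b' 0 → fail=0;  out {5}∪∅={5}
  n2('dc'): parent n1 fail=0; on 'c' 0 → fail=13;  out ∅∪∅=∅
  n8('ed'): parent n7 fail=0; on 'd' 0 → fail=1;  out ∅∪∅=∅
  n14('ca'): parent n13 fail=0; on 'a' 0 → fail=18;  out ∅∪∅=∅
  n19('ac'): parent n18 fail=0; on 'c' 0 → fail=13;  out ∅∪∅=∅
  n3('dce'): parent n2 fail=13; on 'e' 13→0 → fail=7;  out ∅∪∅=∅
  n9('eda'): parent n8 fail=1; on 'a' 1→0 → fail=18;  out ∅∪∅=∅
  n15('cac'): parent n14 fail=18; on 'c' 18 → fail=19;  out {2}∪∅={2}
  n20('ace'): parent n19 fail=13; on 'e' 13→0 → fail=7;  out ∅∪∅=∅
  n4('dcea'): parent n3 fail=7; on 'a' 7→0 → fail=18;  out ∅∪∅=∅
  n10('edad'): parent n9 fail=18; on 'd' 18→0 → fail=1;  out ∅∪∅=∅
  n21('aceb'): parent n20 fail=7; on 'b' 7→0 → fail=23;  out ∅∪{5}={5}
  n5('dcead'): parent n4 fail=18; on 'd' 18→0 → fail=1;  out ∅∪∅=∅
  n11('edadd'): parent n10 fail=1; on 'd' 1→0 → fail=1;  out ∅∪∅=∅
  n16('edadc'): parent n10 fail=1; on 'c' 1 → fail=2;  out ∅∪∅=∅
  n22('acebb'): parent n21 fail=23; on 'b' 23→0 → fail=23;  out {4}∪{5}={4,5}
  n6('dceada'): parent n5 fail=1; on 'a' 1→0 → fail=18;  out {0}∪∅={0}
  n12('edadde'): parent n11 fail=1; on 'e' 1→0 → fail=7;  out {1}∪∅={1}
  n17('edadce'): parent n16 fail=2; on 'e' 2 → fail=3;  out {3}∪∅={3}

Text stream:
pos 0 'd': at 1
pos 1 'c': at 2
pos 2 'e': at 3
pos 3 'a': at 4
pos 4 'd': at 5
pos 5 'a': at 6  emit P0@[0:5]
pos 6 'a': at 18 (fail-walked)
pos 7 'e': at 7 (fail-walked)
pos 8 'd': at 8
pos 9 'c': at 2 (fail-walked)
pos 10 'd': at 1 (fail-walked)
pos 11 'c': at 2
pos 12 'e': at 3
pos 13 'a': at 4
pos 14 'd': at 5
pos 15 'a': at 6  emit P0@[10:15]
pos 16 'a': at 18 (fail-walked)
pos 17 'e': at 7 (fail-walked)
pos 18 'd': at 8
pos 19 'a': at 9
pos 20 'd': at 10
pos 21 'c': at 16
pos 22 'e': at 17  emit P3@[17:22]
pos 23 'b': at 23 (fail-walked)  emit P5@[23:23]
pos 24 'd': at 1 (fail-walked)
pos 25 'a': at 18 (fail-walked)
pos 26 'b': at 23 (fail-walked)  emit P5@[26:26]
pos 27 'c': at 13 (fail-walked)
pos 28 'c': at 13 (fail-walked)
pos 29 'b': at 23 (fail-walked)  emit P5@[29:29]
pos 30 'd': at 1 (fail-walked)
pos 31 'c': at 2
pos 32 'e': at 3
pos 33 'a': at 4
pos 34 'd': at 5
pos 35 'a': at 6  emit P0@[30:35]
pos 36 'e': at 7 (fail-walked)
pos 37 'e': at 7 (fail-walked)
pos 38 'c': at 13 (fail-walked)
pos 39 'a': at 14
pos 40 'c': at 15  emit P2@[38:40]
pos 41 'c': at 13 (fail-walked)
pos 42 'a': at 14
pos 43 'c': at 15  emit P2@[41:43]
pos 44 'c': at 13 (fail-walked)
pos 45 'a': at 14
pos 46 'd': at 1 (fail-walked)
pos 47 'd': at 1 (fail-walked)
pos 48 'e': at 7 (fail-walked)
pos 49 'c': at 13 (fail-walked)
pos 50 'd': at 1 (fail-walked)
pos 51 'e': at 7 (fail-walked)
pos 52 'd': at 8
pos 53 'a': at 9
pos 54 'd': at 10
pos 55 'c': at 16
pos 56 'e': at 17  emit P3@[51:56]
pos 57 'c': at 13 (fail-walked)

All matches (sorted): [[5,0],[15,0],[22,3],[23,5],[26,5],[29,5],[35,0],[40,2],[43,2],[56,3]]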